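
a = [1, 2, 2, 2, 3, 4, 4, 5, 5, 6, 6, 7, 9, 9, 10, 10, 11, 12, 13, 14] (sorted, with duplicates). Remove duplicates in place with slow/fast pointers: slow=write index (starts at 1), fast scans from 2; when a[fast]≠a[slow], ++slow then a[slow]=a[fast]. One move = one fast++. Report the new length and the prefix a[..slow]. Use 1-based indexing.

length 13; prefix = [1, 2, 3, 4, 5, 6, 7, 9, 10, 11, 12, 13, 14]

slow=1 fast=2: a[fast]=2≠a[slow]=1 write a[2]=2, slow++,fast++
slow=2 fast=3: a[fast]=2=a[slow] dup, fast++
slow=2 fast=4: a[fast]=2=a[slow] dup, fast++
slow=2 fast=5: a[fast]=3≠a[slow]=2 write a[3]=3, slow++,fast++
slow=3 fast=6: a[fast]=4≠a[slow]=3 write a[4]=4, slow++,fast++
slow=4 fast=7: a[fast]=4=a[slow] dup, fast++
slow=4 fast=8: a[fast]=5≠a[slow]=4 write a[5]=5, slow++,fast++
slow=5 fast=9: a[fast]=5=a[slow] dup, fast++
slow=5 fast=10: a[fast]=6≠a[slow]=5 write a[6]=6, slow++,fast++
slow=6 fast=11: a[fast]=6=a[slow] dup, fast++
slow=6 fast=12: a[fast]=7≠a[slow]=6 write a[7]=7, slow++,fast++
slow=7 fast=13: a[fast]=9≠a[slow]=7 write a[8]=9, slow++,fast++
slow=8 fast=14: a[fast]=9=a[slow] dup, fast++
slow=8 fast=15: a[fast]=10≠a[slow]=9 write a[9]=10, slow++,fast++
slow=9 fast=16: a[fast]=10=a[slow] dup, fast++
slow=9 fast=17: a[fast]=11≠a[slow]=10 write a[10]=11, slow++,fast++
slow=10 fast=18: a[fast]=12≠a[slow]=11 write a[11]=12, slow++,fast++
slow=11 fast=19: a[fast]=13≠a[slow]=12 write a[12]=13, slow++,fast++
slow=12 fast=20: a[fast]=14≠a[slow]=13 write a[13]=14, slow++,fast++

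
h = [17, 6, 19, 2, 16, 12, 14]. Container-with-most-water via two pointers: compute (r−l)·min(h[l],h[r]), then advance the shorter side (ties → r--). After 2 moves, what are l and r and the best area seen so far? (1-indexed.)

l=1 r=7: min(17,14)*6=84 best=84 *, r--
l=1 r=6: min(17,12)*5=60 best=84, r--

l=1, r=5, best area=84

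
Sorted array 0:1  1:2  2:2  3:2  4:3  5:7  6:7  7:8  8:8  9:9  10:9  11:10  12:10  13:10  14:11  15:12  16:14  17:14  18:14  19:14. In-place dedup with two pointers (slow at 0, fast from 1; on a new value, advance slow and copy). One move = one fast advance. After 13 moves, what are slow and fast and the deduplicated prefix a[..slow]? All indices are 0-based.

slow=0 fast=1: a[fast]=2≠a[slow]=1 write a[1]=2, slow++,fast++
slow=1 fast=2: a[fast]=2=a[slow] dup, fast++
slow=1 fast=3: a[fast]=2=a[slow] dup, fast++
slow=1 fast=4: a[fast]=3≠a[slow]=2 write a[2]=3, slow++,fast++
slow=2 fast=5: a[fast]=7≠a[slow]=3 write a[3]=7, slow++,fast++
slow=3 fast=6: a[fast]=7=a[slow] dup, fast++
slow=3 fast=7: a[fast]=8≠a[slow]=7 write a[4]=8, slow++,fast++
slow=4 fast=8: a[fast]=8=a[slow] dup, fast++
slow=4 fast=9: a[fast]=9≠a[slow]=8 write a[5]=9, slow++,fast++
slow=5 fast=10: a[fast]=9=a[slow] dup, fast++
slow=5 fast=11: a[fast]=10≠a[slow]=9 write a[6]=10, slow++,fast++
slow=6 fast=12: a[fast]=10=a[slow] dup, fast++
slow=6 fast=13: a[fast]=10=a[slow] dup, fast++

slow=6, fast=14, prefix=[1, 2, 3, 7, 8, 9, 10]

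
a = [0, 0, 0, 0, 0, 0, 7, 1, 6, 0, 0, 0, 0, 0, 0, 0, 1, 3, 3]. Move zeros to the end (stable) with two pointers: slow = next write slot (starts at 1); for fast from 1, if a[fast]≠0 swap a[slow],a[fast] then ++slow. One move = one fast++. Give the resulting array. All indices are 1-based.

slow=1 fast=1: a[fast]=0, fast++
slow=1 fast=2: a[fast]=0, fast++
slow=1 fast=3: a[fast]=0, fast++
slow=1 fast=4: a[fast]=0, fast++
slow=1 fast=5: a[fast]=0, fast++
slow=1 fast=6: a[fast]=0, fast++
slow=1 fast=7: a[fast]=7≠0 swap→a[1]=7, slow++,fast++
slow=2 fast=8: a[fast]=1≠0 swap→a[2]=1, slow++,fast++
slow=3 fast=9: a[fast]=6≠0 swap→a[3]=6, slow++,fast++
slow=4 fast=10: a[fast]=0, fast++
slow=4 fast=11: a[fast]=0, fast++
slow=4 fast=12: a[fast]=0, fast++
slow=4 fast=13: a[fast]=0, fast++
slow=4 fast=14: a[fast]=0, fast++
slow=4 fast=15: a[fast]=0, fast++
slow=4 fast=16: a[fast]=0, fast++
slow=4 fast=17: a[fast]=1≠0 swap→a[4]=1, slow++,fast++
slow=5 fast=18: a[fast]=3≠0 swap→a[5]=3, slow++,fast++
slow=6 fast=19: a[fast]=3≠0 swap→a[6]=3, slow++,fast++

[7, 1, 6, 1, 3, 3, 0, 0, 0, 0, 0, 0, 0, 0, 0, 0, 0, 0, 0]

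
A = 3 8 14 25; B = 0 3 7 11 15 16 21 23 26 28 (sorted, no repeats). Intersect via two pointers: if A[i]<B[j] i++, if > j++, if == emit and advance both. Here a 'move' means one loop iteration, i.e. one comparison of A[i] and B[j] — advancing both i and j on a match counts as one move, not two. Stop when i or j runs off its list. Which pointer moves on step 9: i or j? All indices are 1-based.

i=1 j=1: 3>0, j++
i=1 j=2: 3==3 emit, i++,j++
i=2 j=3: 8>7, j++
i=2 j=4: 8<11, i++
i=3 j=4: 14>11, j++
i=3 j=5: 14<15, i++
i=4 j=5: 25>15, j++
i=4 j=6: 25>16, j++
i=4 j=7: 25>21, j++

j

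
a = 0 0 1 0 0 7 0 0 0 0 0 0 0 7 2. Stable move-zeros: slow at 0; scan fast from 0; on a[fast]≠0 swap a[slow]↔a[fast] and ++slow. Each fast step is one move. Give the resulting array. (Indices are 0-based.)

(s=0,f=0) a[fast]=0 → fast++
(s=0,f=1) a[fast]=0 → fast++
(s=0,f=2) a[fast]=1≠0 swap→a[0]=1 → slow++,fast++
(s=1,f=3) a[fast]=0 → fast++
(s=1,f=4) a[fast]=0 → fast++
(s=1,f=5) a[fast]=7≠0 swap→a[1]=7 → slow++,fast++
(s=2,f=6) a[fast]=0 → fast++
(s=2,f=7) a[fast]=0 → fast++
(s=2,f=8) a[fast]=0 → fast++
(s=2,f=9) a[fast]=0 → fast++
(s=2,f=10) a[fast]=0 → fast++
(s=2,f=11) a[fast]=0 → fast++
(s=2,f=12) a[fast]=0 → fast++
(s=2,f=13) a[fast]=7≠0 swap→a[2]=7 → slow++,fast++
(s=3,f=14) a[fast]=2≠0 swap→a[3]=2 → slow++,fast++

[1, 7, 7, 2, 0, 0, 0, 0, 0, 0, 0, 0, 0, 0, 0]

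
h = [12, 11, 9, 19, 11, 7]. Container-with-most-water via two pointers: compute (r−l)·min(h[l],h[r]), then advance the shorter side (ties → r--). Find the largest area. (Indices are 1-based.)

l=1 r=6: min(12,7)*5=35 best=35 *, r--
l=1 r=5: min(12,11)*4=44 best=44 *, r--
l=1 r=4: min(12,19)*3=36 best=44, l++
l=2 r=4: min(11,19)*2=22 best=44, l++
l=3 r=4: min(9,19)*1=9 best=44, l++

max area = 44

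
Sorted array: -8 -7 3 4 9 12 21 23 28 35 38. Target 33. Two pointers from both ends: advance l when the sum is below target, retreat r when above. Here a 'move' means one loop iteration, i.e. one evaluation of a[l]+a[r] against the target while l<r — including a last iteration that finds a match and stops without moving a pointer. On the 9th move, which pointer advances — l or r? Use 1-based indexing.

r

l=1 r=11: -8+38=30 <33, l++
l=2 r=11: -7+38=31 <33, l++
l=3 r=11: 3+38=41 >33, r--
l=3 r=10: 3+35=38 >33, r--
l=3 r=9: 3+28=31 <33, l++
l=4 r=9: 4+28=32 <33, l++
l=5 r=9: 9+28=37 >33, r--
l=5 r=8: 9+23=32 <33, l++
l=6 r=8: 12+23=35 >33, r--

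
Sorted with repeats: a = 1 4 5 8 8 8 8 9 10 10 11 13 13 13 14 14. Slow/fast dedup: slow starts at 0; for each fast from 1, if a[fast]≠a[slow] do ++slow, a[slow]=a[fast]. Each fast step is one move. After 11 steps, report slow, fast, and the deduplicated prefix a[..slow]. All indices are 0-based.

slow=7, fast=12, prefix=[1, 4, 5, 8, 9, 10, 11, 13]

slow=0 fast=1: a[fast]=4≠a[slow]=1 write a[1]=4, slow++,fast++
slow=1 fast=2: a[fast]=5≠a[slow]=4 write a[2]=5, slow++,fast++
slow=2 fast=3: a[fast]=8≠a[slow]=5 write a[3]=8, slow++,fast++
slow=3 fast=4: a[fast]=8=a[slow] dup, fast++
slow=3 fast=5: a[fast]=8=a[slow] dup, fast++
slow=3 fast=6: a[fast]=8=a[slow] dup, fast++
slow=3 fast=7: a[fast]=9≠a[slow]=8 write a[4]=9, slow++,fast++
slow=4 fast=8: a[fast]=10≠a[slow]=9 write a[5]=10, slow++,fast++
slow=5 fast=9: a[fast]=10=a[slow] dup, fast++
slow=5 fast=10: a[fast]=11≠a[slow]=10 write a[6]=11, slow++,fast++
slow=6 fast=11: a[fast]=13≠a[slow]=11 write a[7]=13, slow++,fast++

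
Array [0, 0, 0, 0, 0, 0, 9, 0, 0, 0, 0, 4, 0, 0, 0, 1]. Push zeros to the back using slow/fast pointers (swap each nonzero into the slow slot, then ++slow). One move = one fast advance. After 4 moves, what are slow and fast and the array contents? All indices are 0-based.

slow=0, fast=4, a=[0, 0, 0, 0, 0, 0, 9, 0, 0, 0, 0, 4, 0, 0, 0, 1]

slow=0 fast=0: a[fast]=0, fast++
slow=0 fast=1: a[fast]=0, fast++
slow=0 fast=2: a[fast]=0, fast++
slow=0 fast=3: a[fast]=0, fast++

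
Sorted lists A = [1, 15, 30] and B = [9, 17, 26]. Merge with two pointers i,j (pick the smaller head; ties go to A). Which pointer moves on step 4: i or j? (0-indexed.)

[i=0,j=0] A[i]=1<=B[j]=9 take 1 → i++
[i=1,j=0] A[i]=15>B[j]=9 take 9 → j++
[i=1,j=1] A[i]=15<=B[j]=17 take 15 → i++
[i=2,j=1] A[i]=30>B[j]=17 take 17 → j++

j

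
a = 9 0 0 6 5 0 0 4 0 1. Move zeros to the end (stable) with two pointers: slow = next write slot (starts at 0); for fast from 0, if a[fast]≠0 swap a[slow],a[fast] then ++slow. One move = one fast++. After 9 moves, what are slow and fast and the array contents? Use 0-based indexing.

slow=4, fast=9, a=[9, 6, 5, 4, 0, 0, 0, 0, 0, 1]

(s=0,f=0) a[fast]=9≠0 swap→a[0]=9 → slow++,fast++
(s=1,f=1) a[fast]=0 → fast++
(s=1,f=2) a[fast]=0 → fast++
(s=1,f=3) a[fast]=6≠0 swap→a[1]=6 → slow++,fast++
(s=2,f=4) a[fast]=5≠0 swap→a[2]=5 → slow++,fast++
(s=3,f=5) a[fast]=0 → fast++
(s=3,f=6) a[fast]=0 → fast++
(s=3,f=7) a[fast]=4≠0 swap→a[3]=4 → slow++,fast++
(s=4,f=8) a[fast]=0 → fast++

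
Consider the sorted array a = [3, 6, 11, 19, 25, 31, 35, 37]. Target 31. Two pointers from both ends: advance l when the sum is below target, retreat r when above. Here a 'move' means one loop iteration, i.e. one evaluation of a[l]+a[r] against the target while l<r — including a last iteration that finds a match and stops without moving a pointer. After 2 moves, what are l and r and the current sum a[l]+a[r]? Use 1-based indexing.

l=1, r=6, sum=34

l=1 r=8: 3+37=40 >31, r--
l=1 r=7: 3+35=38 >31, r--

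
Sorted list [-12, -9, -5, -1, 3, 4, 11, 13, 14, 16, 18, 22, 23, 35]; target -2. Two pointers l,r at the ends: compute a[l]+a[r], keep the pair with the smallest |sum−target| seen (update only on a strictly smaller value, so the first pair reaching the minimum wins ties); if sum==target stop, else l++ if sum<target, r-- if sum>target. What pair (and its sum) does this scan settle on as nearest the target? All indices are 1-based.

pair (-5, 3) with sum -2 (|Δ|=0)

l=1 r=14: -12+35=23 d=25 *, r--
l=1 r=13: -12+23=11 d=13 *, r--
l=1 r=12: -12+22=10 d=12 *, r--
l=1 r=11: -12+18=6 d=8 *, r--
l=1 r=10: -12+16=4 d=6 *, r--
l=1 r=9: -12+14=2 d=4 *, r--
l=1 r=8: -12+13=1 d=3 *, r--
l=1 r=7: -12+11=-1 d=1 *, r--
l=1 r=6: -12+4=-8 d=6, l++
l=2 r=6: -9+4=-5 d=3, l++
l=3 r=6: -5+4=-1 d=1, r--
l=3 r=5: -5+3=-2 d=0 *, stop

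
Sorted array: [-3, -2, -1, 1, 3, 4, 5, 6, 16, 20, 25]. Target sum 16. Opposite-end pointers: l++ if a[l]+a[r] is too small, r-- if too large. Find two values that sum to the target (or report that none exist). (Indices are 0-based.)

no pair

l=0 r=10: -3+25=22 >16, r--
l=0 r=9: -3+20=17 >16, r--
l=0 r=8: -3+16=13 <16, l++
l=1 r=8: -2+16=14 <16, l++
l=2 r=8: -1+16=15 <16, l++
l=3 r=8: 1+16=17 >16, r--
l=3 r=7: 1+6=7 <16, l++
l=4 r=7: 3+6=9 <16, l++
l=5 r=7: 4+6=10 <16, l++
l=6 r=7: 5+6=11 <16, l++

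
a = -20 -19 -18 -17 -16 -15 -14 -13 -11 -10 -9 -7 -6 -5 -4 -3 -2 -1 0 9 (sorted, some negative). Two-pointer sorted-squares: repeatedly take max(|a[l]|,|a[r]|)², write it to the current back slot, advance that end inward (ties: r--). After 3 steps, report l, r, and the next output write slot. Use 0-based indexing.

l=3, r=19, next write slot=16

[0,19] |-20|>|9| out[19]=400 → l++
[1,19] |-19|>|9| out[18]=361 → l++
[2,19] |-18|>|9| out[17]=324 → l++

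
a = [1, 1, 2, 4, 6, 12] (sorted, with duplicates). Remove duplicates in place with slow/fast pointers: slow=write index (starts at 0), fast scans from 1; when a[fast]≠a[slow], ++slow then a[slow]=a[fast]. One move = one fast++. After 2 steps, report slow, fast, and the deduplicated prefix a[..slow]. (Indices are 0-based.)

slow=0 fast=1: a[fast]=1=a[slow] dup, fast++
slow=0 fast=2: a[fast]=2≠a[slow]=1 write a[1]=2, slow++,fast++

slow=1, fast=3, prefix=[1, 2]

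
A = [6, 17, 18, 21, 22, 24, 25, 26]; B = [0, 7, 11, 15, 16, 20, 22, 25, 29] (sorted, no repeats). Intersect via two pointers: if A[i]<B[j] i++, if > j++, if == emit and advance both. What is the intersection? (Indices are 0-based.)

intersection = [22, 25]

i=0 j=0: 6>0, j++
i=0 j=1: 6<7, i++
i=1 j=1: 17>7, j++
i=1 j=2: 17>11, j++
i=1 j=3: 17>15, j++
i=1 j=4: 17>16, j++
i=1 j=5: 17<20, i++
i=2 j=5: 18<20, i++
i=3 j=5: 21>20, j++
i=3 j=6: 21<22, i++
i=4 j=6: 22==22 emit, i++,j++
i=5 j=7: 24<25, i++
i=6 j=7: 25==25 emit, i++,j++
i=7 j=8: 26<29, i++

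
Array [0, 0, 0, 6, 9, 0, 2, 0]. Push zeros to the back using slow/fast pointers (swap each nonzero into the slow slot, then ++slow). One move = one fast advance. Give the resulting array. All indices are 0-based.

(s=0,f=0) a[fast]=0 → fast++
(s=0,f=1) a[fast]=0 → fast++
(s=0,f=2) a[fast]=0 → fast++
(s=0,f=3) a[fast]=6≠0 swap→a[0]=6 → slow++,fast++
(s=1,f=4) a[fast]=9≠0 swap→a[1]=9 → slow++,fast++
(s=2,f=5) a[fast]=0 → fast++
(s=2,f=6) a[fast]=2≠0 swap→a[2]=2 → slow++,fast++
(s=3,f=7) a[fast]=0 → fast++

[6, 9, 2, 0, 0, 0, 0, 0]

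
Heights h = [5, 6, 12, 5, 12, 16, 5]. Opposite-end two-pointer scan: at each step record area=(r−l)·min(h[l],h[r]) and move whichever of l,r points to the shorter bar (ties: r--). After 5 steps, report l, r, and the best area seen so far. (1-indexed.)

l=1 r=7: min(5,5)*6=30 best=30 *, r--
l=1 r=6: min(5,16)*5=25 best=30, l++
l=2 r=6: min(6,16)*4=24 best=30, l++
l=3 r=6: min(12,16)*3=36 best=36 *, l++
l=4 r=6: min(5,16)*2=10 best=36, l++

l=5, r=6, best area=36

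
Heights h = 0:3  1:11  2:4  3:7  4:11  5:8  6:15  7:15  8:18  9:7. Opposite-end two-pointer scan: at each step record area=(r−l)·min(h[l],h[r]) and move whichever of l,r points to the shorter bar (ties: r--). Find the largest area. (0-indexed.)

max area = 77

l=0 r=9: min(3,7)*9=27 best=27 *, l++
l=1 r=9: min(11,7)*8=56 best=56 *, r--
l=1 r=8: min(11,18)*7=77 best=77 *, l++
l=2 r=8: min(4,18)*6=24 best=77, l++
l=3 r=8: min(7,18)*5=35 best=77, l++
l=4 r=8: min(11,18)*4=44 best=77, l++
l=5 r=8: min(8,18)*3=24 best=77, l++
l=6 r=8: min(15,18)*2=30 best=77, l++
l=7 r=8: min(15,18)*1=15 best=77, l++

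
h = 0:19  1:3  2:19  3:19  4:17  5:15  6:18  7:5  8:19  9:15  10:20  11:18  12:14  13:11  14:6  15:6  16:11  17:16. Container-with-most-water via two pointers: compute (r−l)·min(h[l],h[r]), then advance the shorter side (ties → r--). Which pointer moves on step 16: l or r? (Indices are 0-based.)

[0,17] min(19,16)*17=272 best=272 * → r--
[0,16] min(19,11)*16=176 best=272 → r--
[0,15] min(19,6)*15=90 best=272 → r--
[0,14] min(19,6)*14=84 best=272 → r--
[0,13] min(19,11)*13=143 best=272 → r--
[0,12] min(19,14)*12=168 best=272 → r--
[0,11] min(19,18)*11=198 best=272 → r--
[0,10] min(19,20)*10=190 best=272 → l++
[1,10] min(3,20)*9=27 best=272 → l++
[2,10] min(19,20)*8=152 best=272 → l++
[3,10] min(19,20)*7=133 best=272 → l++
[4,10] min(17,20)*6=102 best=272 → l++
[5,10] min(15,20)*5=75 best=272 → l++
[6,10] min(18,20)*4=72 best=272 → l++
[7,10] min(5,20)*3=15 best=272 → l++
[8,10] min(19,20)*2=38 best=272 → l++

l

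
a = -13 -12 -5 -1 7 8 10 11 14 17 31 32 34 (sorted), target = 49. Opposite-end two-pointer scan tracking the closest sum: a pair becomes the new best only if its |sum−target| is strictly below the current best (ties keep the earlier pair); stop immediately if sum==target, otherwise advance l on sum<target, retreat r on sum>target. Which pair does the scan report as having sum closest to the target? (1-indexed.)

[1,13] -13+34=21 d=28 * → l++
[2,13] -12+34=22 d=27 * → l++
[3,13] -5+34=29 d=20 * → l++
[4,13] -1+34=33 d=16 * → l++
[5,13] 7+34=41 d=8 * → l++
[6,13] 8+34=42 d=7 * → l++
[7,13] 10+34=44 d=5 * → l++
[8,13] 11+34=45 d=4 * → l++
[9,13] 14+34=48 d=1 * → l++
[10,13] 17+34=51 d=2 → r--
[10,12] 17+32=49 d=0 * → stop

pair (17, 32) with sum 49 (|Δ|=0)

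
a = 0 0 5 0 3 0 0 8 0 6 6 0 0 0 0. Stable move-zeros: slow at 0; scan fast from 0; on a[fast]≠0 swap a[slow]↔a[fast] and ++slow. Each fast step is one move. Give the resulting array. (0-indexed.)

(s=0,f=0) a[fast]=0 → fast++
(s=0,f=1) a[fast]=0 → fast++
(s=0,f=2) a[fast]=5≠0 swap→a[0]=5 → slow++,fast++
(s=1,f=3) a[fast]=0 → fast++
(s=1,f=4) a[fast]=3≠0 swap→a[1]=3 → slow++,fast++
(s=2,f=5) a[fast]=0 → fast++
(s=2,f=6) a[fast]=0 → fast++
(s=2,f=7) a[fast]=8≠0 swap→a[2]=8 → slow++,fast++
(s=3,f=8) a[fast]=0 → fast++
(s=3,f=9) a[fast]=6≠0 swap→a[3]=6 → slow++,fast++
(s=4,f=10) a[fast]=6≠0 swap→a[4]=6 → slow++,fast++
(s=5,f=11) a[fast]=0 → fast++
(s=5,f=12) a[fast]=0 → fast++
(s=5,f=13) a[fast]=0 → fast++
(s=5,f=14) a[fast]=0 → fast++

[5, 3, 8, 6, 6, 0, 0, 0, 0, 0, 0, 0, 0, 0, 0]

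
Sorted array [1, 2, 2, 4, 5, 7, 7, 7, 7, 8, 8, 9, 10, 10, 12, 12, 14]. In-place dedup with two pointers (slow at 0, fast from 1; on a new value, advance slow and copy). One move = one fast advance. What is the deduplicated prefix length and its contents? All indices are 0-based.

slow=0 fast=1: a[fast]=2≠a[slow]=1 write a[1]=2, slow++,fast++
slow=1 fast=2: a[fast]=2=a[slow] dup, fast++
slow=1 fast=3: a[fast]=4≠a[slow]=2 write a[2]=4, slow++,fast++
slow=2 fast=4: a[fast]=5≠a[slow]=4 write a[3]=5, slow++,fast++
slow=3 fast=5: a[fast]=7≠a[slow]=5 write a[4]=7, slow++,fast++
slow=4 fast=6: a[fast]=7=a[slow] dup, fast++
slow=4 fast=7: a[fast]=7=a[slow] dup, fast++
slow=4 fast=8: a[fast]=7=a[slow] dup, fast++
slow=4 fast=9: a[fast]=8≠a[slow]=7 write a[5]=8, slow++,fast++
slow=5 fast=10: a[fast]=8=a[slow] dup, fast++
slow=5 fast=11: a[fast]=9≠a[slow]=8 write a[6]=9, slow++,fast++
slow=6 fast=12: a[fast]=10≠a[slow]=9 write a[7]=10, slow++,fast++
slow=7 fast=13: a[fast]=10=a[slow] dup, fast++
slow=7 fast=14: a[fast]=12≠a[slow]=10 write a[8]=12, slow++,fast++
slow=8 fast=15: a[fast]=12=a[slow] dup, fast++
slow=8 fast=16: a[fast]=14≠a[slow]=12 write a[9]=14, slow++,fast++

length 10; prefix = [1, 2, 4, 5, 7, 8, 9, 10, 12, 14]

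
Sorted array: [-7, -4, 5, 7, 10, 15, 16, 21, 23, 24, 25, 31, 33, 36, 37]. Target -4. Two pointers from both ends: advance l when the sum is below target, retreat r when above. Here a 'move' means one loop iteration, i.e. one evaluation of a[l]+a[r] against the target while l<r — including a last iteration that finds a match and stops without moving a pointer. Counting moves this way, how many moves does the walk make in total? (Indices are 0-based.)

14 moves

l=0 r=14: -7+37=30 >-4, r--
l=0 r=13: -7+36=29 >-4, r--
l=0 r=12: -7+33=26 >-4, r--
l=0 r=11: -7+31=24 >-4, r--
l=0 r=10: -7+25=18 >-4, r--
l=0 r=9: -7+24=17 >-4, r--
l=0 r=8: -7+23=16 >-4, r--
l=0 r=7: -7+21=14 >-4, r--
l=0 r=6: -7+16=9 >-4, r--
l=0 r=5: -7+15=8 >-4, r--
l=0 r=4: -7+10=3 >-4, r--
l=0 r=3: -7+7=0 >-4, r--
l=0 r=2: -7+5=-2 >-4, r--
l=0 r=1: -7+-4=-11 <-4, l++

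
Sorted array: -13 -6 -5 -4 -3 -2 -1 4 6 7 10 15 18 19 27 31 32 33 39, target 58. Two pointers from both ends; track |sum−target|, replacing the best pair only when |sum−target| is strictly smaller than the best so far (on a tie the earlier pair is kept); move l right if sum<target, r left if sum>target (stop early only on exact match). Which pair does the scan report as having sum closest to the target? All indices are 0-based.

l=0 r=18: -13+39=26 d=32 *, l++
l=1 r=18: -6+39=33 d=25 *, l++
l=2 r=18: -5+39=34 d=24 *, l++
l=3 r=18: -4+39=35 d=23 *, l++
l=4 r=18: -3+39=36 d=22 *, l++
l=5 r=18: -2+39=37 d=21 *, l++
l=6 r=18: -1+39=38 d=20 *, l++
l=7 r=18: 4+39=43 d=15 *, l++
l=8 r=18: 6+39=45 d=13 *, l++
l=9 r=18: 7+39=46 d=12 *, l++
l=10 r=18: 10+39=49 d=9 *, l++
l=11 r=18: 15+39=54 d=4 *, l++
l=12 r=18: 18+39=57 d=1 *, l++
l=13 r=18: 19+39=58 d=0 *, stop

pair (19, 39) with sum 58 (|Δ|=0)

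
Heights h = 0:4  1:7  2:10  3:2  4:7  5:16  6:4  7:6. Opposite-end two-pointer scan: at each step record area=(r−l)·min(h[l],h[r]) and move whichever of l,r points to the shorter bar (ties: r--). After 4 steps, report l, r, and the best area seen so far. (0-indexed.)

l=2, r=5, best area=36

[0,7] min(4,6)*7=28 best=28 * → l++
[1,7] min(7,6)*6=36 best=36 * → r--
[1,6] min(7,4)*5=20 best=36 → r--
[1,5] min(7,16)*4=28 best=36 → l++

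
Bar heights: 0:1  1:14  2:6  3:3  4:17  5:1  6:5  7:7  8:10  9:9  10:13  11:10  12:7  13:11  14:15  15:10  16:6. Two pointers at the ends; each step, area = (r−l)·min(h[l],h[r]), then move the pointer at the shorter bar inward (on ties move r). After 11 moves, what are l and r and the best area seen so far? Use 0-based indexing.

l=0 r=16: min(1,6)*16=16 best=16 *, l++
l=1 r=16: min(14,6)*15=90 best=90 *, r--
l=1 r=15: min(14,10)*14=140 best=140 *, r--
l=1 r=14: min(14,15)*13=182 best=182 *, l++
l=2 r=14: min(6,15)*12=72 best=182, l++
l=3 r=14: min(3,15)*11=33 best=182, l++
l=4 r=14: min(17,15)*10=150 best=182, r--
l=4 r=13: min(17,11)*9=99 best=182, r--
l=4 r=12: min(17,7)*8=56 best=182, r--
l=4 r=11: min(17,10)*7=70 best=182, r--
l=4 r=10: min(17,13)*6=78 best=182, r--

l=4, r=9, best area=182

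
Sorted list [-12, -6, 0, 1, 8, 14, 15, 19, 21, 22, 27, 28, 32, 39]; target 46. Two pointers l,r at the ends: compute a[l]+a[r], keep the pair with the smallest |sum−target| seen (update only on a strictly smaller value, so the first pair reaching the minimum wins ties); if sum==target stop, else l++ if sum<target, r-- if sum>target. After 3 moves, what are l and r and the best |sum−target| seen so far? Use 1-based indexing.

l=4, r=14, best |Δ|=7

[1,14] -12+39=27 d=19 * → l++
[2,14] -6+39=33 d=13 * → l++
[3,14] 0+39=39 d=7 * → l++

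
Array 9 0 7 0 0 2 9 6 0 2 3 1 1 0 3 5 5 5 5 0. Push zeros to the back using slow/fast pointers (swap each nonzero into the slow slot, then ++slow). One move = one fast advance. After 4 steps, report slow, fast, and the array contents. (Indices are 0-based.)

slow=0 fast=0: a[fast]=9≠0 swap→a[0]=9, slow++,fast++
slow=1 fast=1: a[fast]=0, fast++
slow=1 fast=2: a[fast]=7≠0 swap→a[1]=7, slow++,fast++
slow=2 fast=3: a[fast]=0, fast++

slow=2, fast=4, a=[9, 7, 0, 0, 0, 2, 9, 6, 0, 2, 3, 1, 1, 0, 3, 5, 5, 5, 5, 0]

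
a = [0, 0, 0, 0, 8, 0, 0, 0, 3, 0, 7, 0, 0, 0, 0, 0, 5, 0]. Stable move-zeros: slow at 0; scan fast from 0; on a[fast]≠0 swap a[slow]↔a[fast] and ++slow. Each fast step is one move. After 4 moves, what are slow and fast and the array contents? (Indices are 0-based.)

slow=0, fast=4, a=[0, 0, 0, 0, 8, 0, 0, 0, 3, 0, 7, 0, 0, 0, 0, 0, 5, 0]

(s=0,f=0) a[fast]=0 → fast++
(s=0,f=1) a[fast]=0 → fast++
(s=0,f=2) a[fast]=0 → fast++
(s=0,f=3) a[fast]=0 → fast++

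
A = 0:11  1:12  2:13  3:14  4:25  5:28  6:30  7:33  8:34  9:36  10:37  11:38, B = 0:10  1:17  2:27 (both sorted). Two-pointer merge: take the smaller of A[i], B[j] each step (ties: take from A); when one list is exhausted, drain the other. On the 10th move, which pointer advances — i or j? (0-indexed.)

[i=0,j=0] A[i]=11>B[j]=10 take 10 → j++
[i=0,j=1] A[i]=11<=B[j]=17 take 11 → i++
[i=1,j=1] A[i]=12<=B[j]=17 take 12 → i++
[i=2,j=1] A[i]=13<=B[j]=17 take 13 → i++
[i=3,j=1] A[i]=14<=B[j]=17 take 14 → i++
[i=4,j=1] A[i]=25>B[j]=17 take 17 → j++
[i=4,j=2] A[i]=25<=B[j]=27 take 25 → i++
[i=5,j=2] A[i]=28>B[j]=27 take 27 → j++
[i=5,j=3] B done, take A[i]=28 → i++
[i=6,j=3] B done, take A[i]=30 → i++

i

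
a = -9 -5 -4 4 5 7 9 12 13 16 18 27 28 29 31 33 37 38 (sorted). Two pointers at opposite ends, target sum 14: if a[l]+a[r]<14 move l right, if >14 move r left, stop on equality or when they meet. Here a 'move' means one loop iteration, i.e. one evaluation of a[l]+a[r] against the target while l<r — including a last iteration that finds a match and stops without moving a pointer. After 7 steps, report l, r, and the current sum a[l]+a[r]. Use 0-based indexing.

l=0 r=17: -9+38=29 >14, r--
l=0 r=16: -9+37=28 >14, r--
l=0 r=15: -9+33=24 >14, r--
l=0 r=14: -9+31=22 >14, r--
l=0 r=13: -9+29=20 >14, r--
l=0 r=12: -9+28=19 >14, r--
l=0 r=11: -9+27=18 >14, r--

l=0, r=10, sum=9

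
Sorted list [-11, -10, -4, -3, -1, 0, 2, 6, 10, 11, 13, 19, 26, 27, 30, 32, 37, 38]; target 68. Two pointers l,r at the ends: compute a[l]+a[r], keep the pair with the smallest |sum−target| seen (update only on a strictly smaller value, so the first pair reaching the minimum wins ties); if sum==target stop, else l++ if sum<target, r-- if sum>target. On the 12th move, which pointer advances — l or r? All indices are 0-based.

l=0 r=17: -11+38=27 d=41 *, l++
l=1 r=17: -10+38=28 d=40 *, l++
l=2 r=17: -4+38=34 d=34 *, l++
l=3 r=17: -3+38=35 d=33 *, l++
l=4 r=17: -1+38=37 d=31 *, l++
l=5 r=17: 0+38=38 d=30 *, l++
l=6 r=17: 2+38=40 d=28 *, l++
l=7 r=17: 6+38=44 d=24 *, l++
l=8 r=17: 10+38=48 d=20 *, l++
l=9 r=17: 11+38=49 d=19 *, l++
l=10 r=17: 13+38=51 d=17 *, l++
l=11 r=17: 19+38=57 d=11 *, l++

l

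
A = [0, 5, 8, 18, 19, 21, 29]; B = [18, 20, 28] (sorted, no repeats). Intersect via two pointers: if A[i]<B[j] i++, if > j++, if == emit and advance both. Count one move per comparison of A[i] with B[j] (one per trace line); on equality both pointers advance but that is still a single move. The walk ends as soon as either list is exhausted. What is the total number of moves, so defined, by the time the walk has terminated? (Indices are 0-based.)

[i=0,j=0] 0<18 → i++
[i=1,j=0] 5<18 → i++
[i=2,j=0] 8<18 → i++
[i=3,j=0] 18==18 emit → i++,j++
[i=4,j=1] 19<20 → i++
[i=5,j=1] 21>20 → j++
[i=5,j=2] 21<28 → i++
[i=6,j=2] 29>28 → j++

8 moves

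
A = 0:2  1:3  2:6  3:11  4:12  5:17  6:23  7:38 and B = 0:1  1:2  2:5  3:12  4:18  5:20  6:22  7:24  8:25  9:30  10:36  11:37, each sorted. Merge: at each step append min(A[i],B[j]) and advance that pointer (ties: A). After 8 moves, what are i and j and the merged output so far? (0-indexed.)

i=5, j=3, merged so far=[1, 2, 2, 3, 5, 6, 11, 12]

i=0 j=0: A[i]=2>B[j]=1 take 1, j++
i=0 j=1: A[i]=2<=B[j]=2 take 2, i++
i=1 j=1: A[i]=3>B[j]=2 take 2, j++
i=1 j=2: A[i]=3<=B[j]=5 take 3, i++
i=2 j=2: A[i]=6>B[j]=5 take 5, j++
i=2 j=3: A[i]=6<=B[j]=12 take 6, i++
i=3 j=3: A[i]=11<=B[j]=12 take 11, i++
i=4 j=3: A[i]=12<=B[j]=12 take 12, i++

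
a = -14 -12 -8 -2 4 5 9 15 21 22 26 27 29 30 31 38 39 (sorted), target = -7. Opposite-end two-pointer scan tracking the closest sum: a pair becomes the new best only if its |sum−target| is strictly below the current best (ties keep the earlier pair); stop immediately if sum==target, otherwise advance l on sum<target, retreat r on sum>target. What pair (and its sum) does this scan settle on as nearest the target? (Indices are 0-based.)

l=0 r=16: -14+39=25 d=32 *, r--
l=0 r=15: -14+38=24 d=31 *, r--
l=0 r=14: -14+31=17 d=24 *, r--
l=0 r=13: -14+30=16 d=23 *, r--
l=0 r=12: -14+29=15 d=22 *, r--
l=0 r=11: -14+27=13 d=20 *, r--
l=0 r=10: -14+26=12 d=19 *, r--
l=0 r=9: -14+22=8 d=15 *, r--
l=0 r=8: -14+21=7 d=14 *, r--
l=0 r=7: -14+15=1 d=8 *, r--
l=0 r=6: -14+9=-5 d=2 *, r--
l=0 r=5: -14+5=-9 d=2, l++
l=1 r=5: -12+5=-7 d=0 *, stop

pair (-12, 5) with sum -7 (|Δ|=0)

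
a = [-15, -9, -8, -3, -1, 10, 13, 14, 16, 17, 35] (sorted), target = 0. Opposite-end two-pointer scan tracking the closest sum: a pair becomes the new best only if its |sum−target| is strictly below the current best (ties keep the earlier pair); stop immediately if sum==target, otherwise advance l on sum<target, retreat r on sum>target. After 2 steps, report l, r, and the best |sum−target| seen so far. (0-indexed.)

l=0, r=8, best |Δ|=2

l=0 r=10: -15+35=20 d=20 *, r--
l=0 r=9: -15+17=2 d=2 *, r--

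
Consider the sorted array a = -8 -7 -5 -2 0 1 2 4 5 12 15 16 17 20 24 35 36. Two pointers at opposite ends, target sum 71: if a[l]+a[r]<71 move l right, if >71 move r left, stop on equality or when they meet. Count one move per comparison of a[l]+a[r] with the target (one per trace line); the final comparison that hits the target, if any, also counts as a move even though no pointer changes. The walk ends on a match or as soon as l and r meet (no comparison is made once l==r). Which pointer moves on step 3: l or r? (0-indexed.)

l=0 r=16: -8+36=28 <71, l++
l=1 r=16: -7+36=29 <71, l++
l=2 r=16: -5+36=31 <71, l++

l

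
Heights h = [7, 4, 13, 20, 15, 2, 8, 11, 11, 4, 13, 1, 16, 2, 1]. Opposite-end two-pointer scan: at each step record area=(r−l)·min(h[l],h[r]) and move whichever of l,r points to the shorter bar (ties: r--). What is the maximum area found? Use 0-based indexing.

l=0 r=14: min(7,1)*14=14 best=14 *, r--
l=0 r=13: min(7,2)*13=26 best=26 *, r--
l=0 r=12: min(7,16)*12=84 best=84 *, l++
l=1 r=12: min(4,16)*11=44 best=84, l++
l=2 r=12: min(13,16)*10=130 best=130 *, l++
l=3 r=12: min(20,16)*9=144 best=144 *, r--
l=3 r=11: min(20,1)*8=8 best=144, r--
l=3 r=10: min(20,13)*7=91 best=144, r--
l=3 r=9: min(20,4)*6=24 best=144, r--
l=3 r=8: min(20,11)*5=55 best=144, r--
l=3 r=7: min(20,11)*4=44 best=144, r--
l=3 r=6: min(20,8)*3=24 best=144, r--
l=3 r=5: min(20,2)*2=4 best=144, r--
l=3 r=4: min(20,15)*1=15 best=144, r--

max area = 144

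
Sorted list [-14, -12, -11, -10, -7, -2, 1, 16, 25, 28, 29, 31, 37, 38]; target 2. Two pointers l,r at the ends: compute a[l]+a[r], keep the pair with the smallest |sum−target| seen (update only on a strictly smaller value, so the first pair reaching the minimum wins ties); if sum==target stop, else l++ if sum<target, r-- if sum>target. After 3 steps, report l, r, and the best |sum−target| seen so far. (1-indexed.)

l=1 r=14: -14+38=24 d=22 *, r--
l=1 r=13: -14+37=23 d=21 *, r--
l=1 r=12: -14+31=17 d=15 *, r--

l=1, r=11, best |Δ|=15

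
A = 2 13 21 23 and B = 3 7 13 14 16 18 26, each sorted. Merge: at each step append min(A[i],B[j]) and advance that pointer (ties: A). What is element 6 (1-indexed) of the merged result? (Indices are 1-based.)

[i=1,j=1] A[i]=2<=B[j]=3 take 2 → i++
[i=2,j=1] A[i]=13>B[j]=3 take 3 → j++
[i=2,j=2] A[i]=13>B[j]=7 take 7 → j++
[i=2,j=3] A[i]=13<=B[j]=13 take 13 → i++
[i=3,j=3] A[i]=21>B[j]=13 take 13 → j++
[i=3,j=4] A[i]=21>B[j]=14 take 14 → j++
[i=3,j=5] A[i]=21>B[j]=16 take 16 → j++
[i=3,j=6] A[i]=21>B[j]=18 take 18 → j++
[i=3,j=7] A[i]=21<=B[j]=26 take 21 → i++
[i=4,j=7] A[i]=23<=B[j]=26 take 23 → i++
[i=5,j=7] A done, take B[j]=26 → j++

merged[6] = 14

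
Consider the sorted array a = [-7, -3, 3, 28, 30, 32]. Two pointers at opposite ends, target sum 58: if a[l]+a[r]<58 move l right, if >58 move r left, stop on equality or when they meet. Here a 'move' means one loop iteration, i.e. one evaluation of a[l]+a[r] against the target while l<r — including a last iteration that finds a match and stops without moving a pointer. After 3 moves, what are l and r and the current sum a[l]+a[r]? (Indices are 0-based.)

l=3, r=5, sum=60

[0,5] -7+32=25 <58 → l++
[1,5] -3+32=29 <58 → l++
[2,5] 3+32=35 <58 → l++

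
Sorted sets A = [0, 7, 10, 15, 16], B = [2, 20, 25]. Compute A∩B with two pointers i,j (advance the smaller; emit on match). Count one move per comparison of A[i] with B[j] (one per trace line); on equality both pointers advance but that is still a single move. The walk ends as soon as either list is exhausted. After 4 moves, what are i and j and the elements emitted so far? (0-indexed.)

[i=0,j=0] 0<2 → i++
[i=1,j=0] 7>2 → j++
[i=1,j=1] 7<20 → i++
[i=2,j=1] 10<20 → i++

i=3, j=1, emitted=[]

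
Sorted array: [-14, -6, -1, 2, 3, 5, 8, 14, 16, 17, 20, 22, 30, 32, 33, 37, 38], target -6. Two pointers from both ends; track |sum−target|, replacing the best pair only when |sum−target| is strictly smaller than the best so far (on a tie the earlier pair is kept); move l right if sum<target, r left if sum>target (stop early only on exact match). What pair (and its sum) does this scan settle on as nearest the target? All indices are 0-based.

pair (-14, 8) with sum -6 (|Δ|=0)

[0,16] -14+38=24 d=30 * → r--
[0,15] -14+37=23 d=29 * → r--
[0,14] -14+33=19 d=25 * → r--
[0,13] -14+32=18 d=24 * → r--
[0,12] -14+30=16 d=22 * → r--
[0,11] -14+22=8 d=14 * → r--
[0,10] -14+20=6 d=12 * → r--
[0,9] -14+17=3 d=9 * → r--
[0,8] -14+16=2 d=8 * → r--
[0,7] -14+14=0 d=6 * → r--
[0,6] -14+8=-6 d=0 * → stop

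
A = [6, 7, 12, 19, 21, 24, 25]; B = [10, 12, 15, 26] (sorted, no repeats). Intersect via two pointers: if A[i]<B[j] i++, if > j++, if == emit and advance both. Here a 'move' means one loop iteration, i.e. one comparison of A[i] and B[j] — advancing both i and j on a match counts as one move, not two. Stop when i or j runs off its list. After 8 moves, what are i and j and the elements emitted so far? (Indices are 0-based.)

i=6, j=3, emitted=[12]

i=0 j=0: 6<10, i++
i=1 j=0: 7<10, i++
i=2 j=0: 12>10, j++
i=2 j=1: 12==12 emit, i++,j++
i=3 j=2: 19>15, j++
i=3 j=3: 19<26, i++
i=4 j=3: 21<26, i++
i=5 j=3: 24<26, i++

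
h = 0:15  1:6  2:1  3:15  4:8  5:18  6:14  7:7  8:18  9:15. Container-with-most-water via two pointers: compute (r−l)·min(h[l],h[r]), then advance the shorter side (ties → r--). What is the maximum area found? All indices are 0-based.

max area = 135

l=0 r=9: min(15,15)*9=135 best=135 *, r--
l=0 r=8: min(15,18)*8=120 best=135, l++
l=1 r=8: min(6,18)*7=42 best=135, l++
l=2 r=8: min(1,18)*6=6 best=135, l++
l=3 r=8: min(15,18)*5=75 best=135, l++
l=4 r=8: min(8,18)*4=32 best=135, l++
l=5 r=8: min(18,18)*3=54 best=135, r--
l=5 r=7: min(18,7)*2=14 best=135, r--
l=5 r=6: min(18,14)*1=14 best=135, r--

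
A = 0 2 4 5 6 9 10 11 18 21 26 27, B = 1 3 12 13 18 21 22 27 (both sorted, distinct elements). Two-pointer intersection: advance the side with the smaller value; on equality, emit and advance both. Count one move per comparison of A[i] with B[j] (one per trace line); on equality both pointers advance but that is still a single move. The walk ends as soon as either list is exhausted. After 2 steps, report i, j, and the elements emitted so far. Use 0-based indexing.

[i=0,j=0] 0<1 → i++
[i=1,j=0] 2>1 → j++

i=1, j=1, emitted=[]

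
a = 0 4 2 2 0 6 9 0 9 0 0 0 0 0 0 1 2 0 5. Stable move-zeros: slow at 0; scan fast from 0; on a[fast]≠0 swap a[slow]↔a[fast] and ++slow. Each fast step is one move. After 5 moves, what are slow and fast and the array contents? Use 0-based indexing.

slow=3, fast=5, a=[4, 2, 2, 0, 0, 6, 9, 0, 9, 0, 0, 0, 0, 0, 0, 1, 2, 0, 5]

(s=0,f=0) a[fast]=0 → fast++
(s=0,f=1) a[fast]=4≠0 swap→a[0]=4 → slow++,fast++
(s=1,f=2) a[fast]=2≠0 swap→a[1]=2 → slow++,fast++
(s=2,f=3) a[fast]=2≠0 swap→a[2]=2 → slow++,fast++
(s=3,f=4) a[fast]=0 → fast++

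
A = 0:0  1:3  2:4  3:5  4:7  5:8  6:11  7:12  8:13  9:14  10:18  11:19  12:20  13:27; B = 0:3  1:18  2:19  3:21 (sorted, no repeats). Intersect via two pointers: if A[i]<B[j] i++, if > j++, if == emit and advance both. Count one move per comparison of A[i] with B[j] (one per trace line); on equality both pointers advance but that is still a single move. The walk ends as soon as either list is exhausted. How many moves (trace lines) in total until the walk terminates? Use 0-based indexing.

[i=0,j=0] 0<3 → i++
[i=1,j=0] 3==3 emit → i++,j++
[i=2,j=1] 4<18 → i++
[i=3,j=1] 5<18 → i++
[i=4,j=1] 7<18 → i++
[i=5,j=1] 8<18 → i++
[i=6,j=1] 11<18 → i++
[i=7,j=1] 12<18 → i++
[i=8,j=1] 13<18 → i++
[i=9,j=1] 14<18 → i++
[i=10,j=1] 18==18 emit → i++,j++
[i=11,j=2] 19==19 emit → i++,j++
[i=12,j=3] 20<21 → i++
[i=13,j=3] 27>21 → j++

14 moves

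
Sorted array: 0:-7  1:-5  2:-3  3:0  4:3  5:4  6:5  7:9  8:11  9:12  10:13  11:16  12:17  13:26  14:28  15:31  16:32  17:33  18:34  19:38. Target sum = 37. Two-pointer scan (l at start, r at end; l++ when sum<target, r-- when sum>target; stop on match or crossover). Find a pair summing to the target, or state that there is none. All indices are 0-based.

(3, 34)

[0,19] -7+38=31 <37 → l++
[1,19] -5+38=33 <37 → l++
[2,19] -3+38=35 <37 → l++
[3,19] 0+38=38 >37 → r--
[3,18] 0+34=34 <37 → l++
[4,18] 3+34=37 → found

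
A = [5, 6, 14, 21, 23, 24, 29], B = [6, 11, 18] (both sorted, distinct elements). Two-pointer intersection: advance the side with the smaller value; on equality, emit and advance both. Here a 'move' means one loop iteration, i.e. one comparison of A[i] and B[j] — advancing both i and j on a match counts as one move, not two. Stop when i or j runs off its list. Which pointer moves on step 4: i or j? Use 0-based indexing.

[i=0,j=0] 5<6 → i++
[i=1,j=0] 6==6 emit → i++,j++
[i=2,j=1] 14>11 → j++
[i=2,j=2] 14<18 → i++

i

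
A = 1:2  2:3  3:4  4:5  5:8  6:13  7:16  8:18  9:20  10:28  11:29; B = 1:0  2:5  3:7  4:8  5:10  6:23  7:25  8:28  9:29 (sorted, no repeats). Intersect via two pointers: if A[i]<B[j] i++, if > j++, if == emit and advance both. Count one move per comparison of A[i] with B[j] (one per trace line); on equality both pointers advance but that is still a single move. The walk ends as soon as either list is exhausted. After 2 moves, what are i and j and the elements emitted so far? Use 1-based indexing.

i=2, j=2, emitted=[]

i=1 j=1: 2>0, j++
i=1 j=2: 2<5, i++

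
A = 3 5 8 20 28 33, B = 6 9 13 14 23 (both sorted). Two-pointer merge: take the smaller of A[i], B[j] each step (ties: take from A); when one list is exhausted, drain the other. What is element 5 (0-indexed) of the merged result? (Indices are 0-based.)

merged[5] = 13

i=0 j=0: A[i]=3<=B[j]=6 take 3, i++
i=1 j=0: A[i]=5<=B[j]=6 take 5, i++
i=2 j=0: A[i]=8>B[j]=6 take 6, j++
i=2 j=1: A[i]=8<=B[j]=9 take 8, i++
i=3 j=1: A[i]=20>B[j]=9 take 9, j++
i=3 j=2: A[i]=20>B[j]=13 take 13, j++
i=3 j=3: A[i]=20>B[j]=14 take 14, j++
i=3 j=4: A[i]=20<=B[j]=23 take 20, i++
i=4 j=4: A[i]=28>B[j]=23 take 23, j++
i=4 j=5: B done, take A[i]=28, i++
i=5 j=5: B done, take A[i]=33, i++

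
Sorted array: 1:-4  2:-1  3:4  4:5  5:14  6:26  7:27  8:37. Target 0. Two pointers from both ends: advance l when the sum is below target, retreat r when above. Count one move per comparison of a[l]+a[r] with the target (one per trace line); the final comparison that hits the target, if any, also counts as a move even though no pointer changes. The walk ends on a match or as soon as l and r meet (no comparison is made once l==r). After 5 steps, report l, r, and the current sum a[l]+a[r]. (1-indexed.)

l=1, r=3, sum=0

[1,8] -4+37=33 >0 → r--
[1,7] -4+27=23 >0 → r--
[1,6] -4+26=22 >0 → r--
[1,5] -4+14=10 >0 → r--
[1,4] -4+5=1 >0 → r--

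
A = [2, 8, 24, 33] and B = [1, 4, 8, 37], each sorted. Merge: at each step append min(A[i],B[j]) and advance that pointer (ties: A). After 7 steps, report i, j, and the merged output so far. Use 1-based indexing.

i=1 j=1: A[i]=2>B[j]=1 take 1, j++
i=1 j=2: A[i]=2<=B[j]=4 take 2, i++
i=2 j=2: A[i]=8>B[j]=4 take 4, j++
i=2 j=3: A[i]=8<=B[j]=8 take 8, i++
i=3 j=3: A[i]=24>B[j]=8 take 8, j++
i=3 j=4: A[i]=24<=B[j]=37 take 24, i++
i=4 j=4: A[i]=33<=B[j]=37 take 33, i++

i=5, j=4, merged so far=[1, 2, 4, 8, 8, 24, 33]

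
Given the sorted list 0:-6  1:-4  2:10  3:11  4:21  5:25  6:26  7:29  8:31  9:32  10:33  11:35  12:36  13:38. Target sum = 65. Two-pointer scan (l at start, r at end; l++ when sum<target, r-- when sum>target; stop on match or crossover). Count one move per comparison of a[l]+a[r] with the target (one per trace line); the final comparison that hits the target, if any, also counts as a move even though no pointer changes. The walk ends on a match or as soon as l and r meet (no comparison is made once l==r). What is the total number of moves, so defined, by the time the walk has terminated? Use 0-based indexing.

l=0 r=13: -6+38=32 <65, l++
l=1 r=13: -4+38=34 <65, l++
l=2 r=13: 10+38=48 <65, l++
l=3 r=13: 11+38=49 <65, l++
l=4 r=13: 21+38=59 <65, l++
l=5 r=13: 25+38=63 <65, l++
l=6 r=13: 26+38=64 <65, l++
l=7 r=13: 29+38=67 >65, r--
l=7 r=12: 29+36=65, found

9 moves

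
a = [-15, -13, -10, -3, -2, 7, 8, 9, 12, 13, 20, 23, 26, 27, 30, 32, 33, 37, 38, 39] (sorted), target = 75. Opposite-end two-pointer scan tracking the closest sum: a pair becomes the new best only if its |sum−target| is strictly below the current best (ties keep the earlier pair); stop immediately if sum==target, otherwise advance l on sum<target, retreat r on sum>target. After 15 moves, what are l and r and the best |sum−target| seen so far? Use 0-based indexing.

l=0 r=19: -15+39=24 d=51 *, l++
l=1 r=19: -13+39=26 d=49 *, l++
l=2 r=19: -10+39=29 d=46 *, l++
l=3 r=19: -3+39=36 d=39 *, l++
l=4 r=19: -2+39=37 d=38 *, l++
l=5 r=19: 7+39=46 d=29 *, l++
l=6 r=19: 8+39=47 d=28 *, l++
l=7 r=19: 9+39=48 d=27 *, l++
l=8 r=19: 12+39=51 d=24 *, l++
l=9 r=19: 13+39=52 d=23 *, l++
l=10 r=19: 20+39=59 d=16 *, l++
l=11 r=19: 23+39=62 d=13 *, l++
l=12 r=19: 26+39=65 d=10 *, l++
l=13 r=19: 27+39=66 d=9 *, l++
l=14 r=19: 30+39=69 d=6 *, l++

l=15, r=19, best |Δ|=6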